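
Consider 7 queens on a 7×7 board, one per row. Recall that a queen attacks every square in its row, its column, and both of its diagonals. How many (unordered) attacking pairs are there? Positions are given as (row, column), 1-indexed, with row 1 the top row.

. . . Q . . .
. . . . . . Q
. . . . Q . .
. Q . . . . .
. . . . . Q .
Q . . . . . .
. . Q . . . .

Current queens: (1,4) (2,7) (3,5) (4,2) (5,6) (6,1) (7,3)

All columns are distinct and no two queens satisfy |Δrow| = |Δcol|, so no pair attacks.

0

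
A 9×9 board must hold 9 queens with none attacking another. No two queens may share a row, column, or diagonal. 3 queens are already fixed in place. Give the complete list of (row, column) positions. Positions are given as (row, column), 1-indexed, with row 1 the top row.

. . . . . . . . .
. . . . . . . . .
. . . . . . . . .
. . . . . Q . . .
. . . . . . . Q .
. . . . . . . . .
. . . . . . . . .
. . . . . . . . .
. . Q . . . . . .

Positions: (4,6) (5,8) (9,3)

(1,5) (2,7) (3,2) (4,6) (5,8) (6,1) (7,4) (8,9) (9,3)

Row 1: attacked by (4,6)→{3,6,9}; (5,8)→{4,8}; (9,3)→{3}. Safe: 1, 2, 5, 7. Place at column 5.
Row 2: attacked by (1,5)→{4,5,6}; (4,6)→{4,6,8}; (5,8)→{5,8}; (9,3)→{3}. Safe: 1, 2, 7, 9. Place at column 7.
Row 3: attacked by (1,5)→{3,5,7}; (2,7)→{6,7,8}; (4,6)→{5,6,7}; (5,8)→{6,8}; (9,3)→{3,9}. Safe: 1, 2, 4. Place at column 2.
Row 6: attacked by (1,5)→{5}; (2,7)→{3,7}; (3,2)→{2,5}; (4,6)→{4,6,8}; (5,8)→{7,8,9}; (9,3)→{3,6}. Safe: 1. Place at column 1.
Row 7: attacked by (1,5)→{5}; (2,7)→{2,7}; (3,2)→{2,6}; (4,6)→{3,6,9}; (5,8)→{6,8}; (6,1)→{1,2}; (9,3)→{1,3,5}. Safe: 4. Place at column 4.
Row 8: attacked by (1,5)→{5}; (2,7)→{1,7}; (3,2)→{2,7}; (4,6)→{2,6}; (5,8)→{5,8}; (6,1)→{1,3}; (7,4)→{3,4,5}; (9,3)→{2,3,4}. Safe: 9. Place at column 9.
Columns [5, 7, 2, 6, 8, 1, 4, 9, 3], r−c [-4, -5, 1, -2, -3, 5, 3, -1, 6], r+c [6, 9, 5, 10, 13, 7, 11, 17, 12] are all distinct, so no two queens attack.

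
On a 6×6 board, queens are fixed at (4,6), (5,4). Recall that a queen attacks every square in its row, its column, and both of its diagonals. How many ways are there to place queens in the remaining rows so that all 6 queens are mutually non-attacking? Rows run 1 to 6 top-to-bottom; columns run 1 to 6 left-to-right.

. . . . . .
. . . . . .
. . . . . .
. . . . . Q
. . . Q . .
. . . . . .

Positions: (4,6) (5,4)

Branch on row 1: col 1 → 0; col 2 → 0; col 5 → 1.
Sum: 0 + 0 + 1 = 1.

1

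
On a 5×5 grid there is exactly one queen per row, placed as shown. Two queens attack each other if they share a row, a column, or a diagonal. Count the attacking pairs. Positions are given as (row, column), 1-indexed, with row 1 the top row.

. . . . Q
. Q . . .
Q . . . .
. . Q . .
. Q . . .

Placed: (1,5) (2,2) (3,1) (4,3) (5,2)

3

Same column: (2,2)–(5,2) (column 2).
Same diagonal: (2,2)–(3,1) (|2−3| = |2−1| = 1); (4,3)–(5,2) (|4−5| = |3−2| = 1).
Total attacking pairs: 3.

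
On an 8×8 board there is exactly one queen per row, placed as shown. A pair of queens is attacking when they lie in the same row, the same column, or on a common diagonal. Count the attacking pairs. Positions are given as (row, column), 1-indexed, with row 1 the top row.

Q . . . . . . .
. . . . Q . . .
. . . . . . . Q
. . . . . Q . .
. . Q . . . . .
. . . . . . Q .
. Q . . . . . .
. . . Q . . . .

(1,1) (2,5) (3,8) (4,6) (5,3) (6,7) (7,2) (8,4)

All columns are distinct and no two queens satisfy |Δrow| = |Δcol|, so no pair attacks.

0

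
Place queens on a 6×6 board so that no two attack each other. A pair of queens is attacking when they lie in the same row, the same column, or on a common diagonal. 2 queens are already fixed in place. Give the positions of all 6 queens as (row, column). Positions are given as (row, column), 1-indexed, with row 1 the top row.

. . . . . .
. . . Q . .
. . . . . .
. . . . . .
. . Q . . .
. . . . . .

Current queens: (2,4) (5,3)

(1,2) (2,4) (3,6) (4,1) (5,3) (6,5)

Row 1: attacked by (2,4)→{3,4,5}; (5,3)→{3}. Safe: 1, 2, 6. Place at column 2.
Row 3: attacked by (1,2)→{2,4}; (2,4)→{3,4,5}; (5,3)→{1,3,5}. Safe: 6. Place at column 6.
Row 4: attacked by (1,2)→{2,5}; (2,4)→{2,4,6}; (3,6)→{5,6}; (5,3)→{2,3,4}. Safe: 1. Place at column 1.
Row 6: attacked by (1,2)→{2}; (2,4)→{4}; (3,6)→{3,6}; (4,1)→{1,3}; (5,3)→{2,3,4}. Safe: 5. Place at column 5.
Columns [2, 4, 6, 1, 3, 5], r−c [-1, -2, -3, 3, 2, 1], r+c [3, 6, 9, 5, 8, 11] are all distinct, so no two queens attack.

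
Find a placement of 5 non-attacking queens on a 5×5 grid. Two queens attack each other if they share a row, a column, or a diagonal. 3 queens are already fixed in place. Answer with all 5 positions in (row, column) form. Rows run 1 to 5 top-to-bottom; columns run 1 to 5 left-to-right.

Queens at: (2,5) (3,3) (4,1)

(1,2) (2,5) (3,3) (4,1) (5,4)

Row 1: attacked by (2,5)→{4,5}; (3,3)→{1,3,5}; (4,1)→{1,4}. Safe: 2. Place at column 2.
Row 5: attacked by (1,2)→{2}; (2,5)→{2,5}; (3,3)→{1,3,5}; (4,1)→{1,2}. Safe: 4. Place at column 4.
Columns [2, 5, 3, 1, 4], r−c [-1, -3, 0, 3, 1], r+c [3, 7, 6, 5, 9] are all distinct, so no two queens attack.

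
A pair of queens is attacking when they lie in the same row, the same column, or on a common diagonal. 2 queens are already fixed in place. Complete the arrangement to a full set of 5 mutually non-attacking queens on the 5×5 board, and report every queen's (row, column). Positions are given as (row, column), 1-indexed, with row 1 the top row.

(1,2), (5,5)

(1,2) (2,4) (3,1) (4,3) (5,5)

Row 2: attacked by (1,2)→{1,2,3}; (5,5)→{2,5}. Safe: 4. Place at column 4.
Row 3: attacked by (1,2)→{2,4}; (2,4)→{3,4,5}; (5,5)→{3,5}. Safe: 1. Place at column 1.
Row 4: attacked by (1,2)→{2,5}; (2,4)→{2,4}; (3,1)→{1,2}; (5,5)→{4,5}. Safe: 3. Place at column 3.
Columns [2, 4, 1, 3, 5], r−c [-1, -2, 2, 1, 0], r+c [3, 6, 4, 7, 10] are all distinct, so no two queens attack.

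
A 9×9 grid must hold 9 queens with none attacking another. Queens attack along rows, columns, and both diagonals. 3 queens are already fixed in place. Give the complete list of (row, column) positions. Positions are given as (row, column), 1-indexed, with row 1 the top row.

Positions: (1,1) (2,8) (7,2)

(1,1) (2,8) (3,5) (4,3) (5,9) (6,7) (7,2) (8,4) (9,6)

Row 3: attacked by (1,1)→{1,3}; (2,8)→{7,8,9}; (7,2)→{2,6}. Safe: 4, 5. Place at column 5.
Row 4: attacked by (1,1)→{1,4}; (2,8)→{6,8}; (3,5)→{4,5,6}; (7,2)→{2,5}. Safe: 3, 7, 9. Place at column 3.
Row 5: attacked by (1,1)→{1,5}; (2,8)→{5,8}; (3,5)→{3,5,7}; (4,3)→{2,3,4}; (7,2)→{2,4}. Safe: 6, 9. Place at column 9.
Row 6: attacked by (1,1)→{1,6}; (2,8)→{4,8}; (3,5)→{2,5,8}; (4,3)→{1,3,5}; (5,9)→{8,9}; (7,2)→{1,2,3}. Safe: 7. Place at column 7.
Row 8: attacked by (1,1)→{1,8}; (2,8)→{2,8}; (3,5)→{5}; (4,3)→{3,7}; (5,9)→{6,9}; (6,7)→{5,7,9}; (7,2)→{1,2,3}. Safe: 4. Place at column 4.
Row 9: attacked by (1,1)→{1,9}; (2,8)→{1,8}; (3,5)→{5}; (4,3)→{3,8}; (5,9)→{5,9}; (6,7)→{4,7}; (7,2)→{2,4}; (8,4)→{3,4,5}. Safe: 6. Place at column 6.
Columns [1, 8, 5, 3, 9, 7, 2, 4, 6], r−c [0, -6, -2, 1, -4, -1, 5, 4, 3], r+c [2, 10, 8, 7, 14, 13, 9, 12, 15] are all distinct, so no two queens attack.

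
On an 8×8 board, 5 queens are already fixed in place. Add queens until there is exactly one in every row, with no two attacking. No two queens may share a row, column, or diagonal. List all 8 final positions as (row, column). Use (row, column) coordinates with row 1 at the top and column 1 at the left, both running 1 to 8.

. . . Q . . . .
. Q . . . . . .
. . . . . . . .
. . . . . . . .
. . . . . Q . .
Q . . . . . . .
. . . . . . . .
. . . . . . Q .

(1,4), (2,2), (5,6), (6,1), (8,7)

Row 3: attacked by (1,4)→{2,4,6}; (2,2)→{1,2,3}; (5,6)→{4,6,8}; (6,1)→{1,4}; (8,7)→{2,7}. Safe: 5. Place at column 5.
Row 4: attacked by (1,4)→{1,4,7}; (2,2)→{2,4}; (3,5)→{4,5,6}; (5,6)→{5,6,7}; (6,1)→{1,3}; (8,7)→{3,7}. Safe: 8. Place at column 8.
Row 7: attacked by (1,4)→{4}; (2,2)→{2,7}; (3,5)→{1,5}; (4,8)→{5,8}; (5,6)→{4,6,8}; (6,1)→{1,2}; (8,7)→{6,7,8}. Safe: 3. Place at column 3.
Columns [4, 2, 5, 8, 6, 1, 3, 7], r−c [-3, 0, -2, -4, -1, 5, 4, 1], r+c [5, 4, 8, 12, 11, 7, 10, 15] are all distinct, so no two queens attack.

(1,4) (2,2) (3,5) (4,8) (5,6) (6,1) (7,3) (8,7)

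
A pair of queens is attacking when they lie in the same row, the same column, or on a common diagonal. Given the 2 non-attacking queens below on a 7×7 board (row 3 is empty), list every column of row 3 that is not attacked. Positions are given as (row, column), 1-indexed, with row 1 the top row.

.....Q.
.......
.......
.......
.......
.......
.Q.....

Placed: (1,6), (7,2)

columns 1, 3, 5, 7

(1,6) attacks row 3 at column 6 and diagonals 4.
(7,2) attacks row 3 at column 2 and diagonals 6.
Attacked columns: {2, 4, 6}. Safe: {1, 3, 5, 7}.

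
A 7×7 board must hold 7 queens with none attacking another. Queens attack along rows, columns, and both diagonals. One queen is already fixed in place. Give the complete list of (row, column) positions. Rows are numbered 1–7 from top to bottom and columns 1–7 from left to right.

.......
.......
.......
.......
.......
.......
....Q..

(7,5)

(1,3) (2,1) (3,6) (4,4) (5,2) (6,7) (7,5)

Row 1: attacked by (7,5)→{5}. Safe: 1, 2, 3, 4, 6, 7. Place at column 3.
Row 2: attacked by (1,3)→{2,3,4}; (7,5)→{5}. Safe: 1, 6, 7. Place at column 1.
Row 3: attacked by (1,3)→{1,3,5}; (2,1)→{1,2}; (7,5)→{1,5}. Safe: 4, 6, 7. Place at column 6.
Row 4: attacked by (1,3)→{3,6}; (2,1)→{1,3}; (3,6)→{5,6,7}; (7,5)→{2,5}. Safe: 4. Place at column 4.
Row 5: attacked by (1,3)→{3,7}; (2,1)→{1,4}; (3,6)→{4,6}; (4,4)→{3,4,5}; (7,5)→{3,5,7}. Safe: 2. Place at column 2.
Row 6: attacked by (1,3)→{3}; (2,1)→{1,5}; (3,6)→{3,6}; (4,4)→{2,4,6}; (5,2)→{1,2,3}; (7,5)→{4,5,6}. Safe: 7. Place at column 7.
Columns [3, 1, 6, 4, 2, 7, 5], r−c [-2, 1, -3, 0, 3, -1, 2], r+c [4, 3, 9, 8, 7, 13, 12] are all distinct, so no two queens attack.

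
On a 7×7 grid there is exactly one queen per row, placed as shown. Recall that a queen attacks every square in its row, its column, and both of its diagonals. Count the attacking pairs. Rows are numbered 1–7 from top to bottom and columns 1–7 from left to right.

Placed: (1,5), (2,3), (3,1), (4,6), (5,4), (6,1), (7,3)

3

Same column: (2,3)–(7,3) (column 3); (3,1)–(6,1) (column 1).
Same diagonal: (4,6)–(7,3) (|4−7| = |6−3| = 3).
Total attacking pairs: 3.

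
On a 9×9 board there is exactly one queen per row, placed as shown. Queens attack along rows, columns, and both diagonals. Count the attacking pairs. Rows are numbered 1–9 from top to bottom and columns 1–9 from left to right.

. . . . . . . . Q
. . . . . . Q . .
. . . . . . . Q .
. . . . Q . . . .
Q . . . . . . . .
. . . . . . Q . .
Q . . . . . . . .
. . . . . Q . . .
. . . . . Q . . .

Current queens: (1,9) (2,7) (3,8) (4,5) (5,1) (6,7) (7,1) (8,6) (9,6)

6

Same column: (2,7)–(6,7) (column 7); (5,1)–(7,1) (column 1); (8,6)–(9,6) (column 6).
Same diagonal: (2,7)–(3,8) (|2−3| = |7−8| = 1); (2,7)–(4,5) (|2−4| = |7−5| = 2); (4,5)–(6,7) (|4−6| = |5−7| = 2).
Total attacking pairs: 6.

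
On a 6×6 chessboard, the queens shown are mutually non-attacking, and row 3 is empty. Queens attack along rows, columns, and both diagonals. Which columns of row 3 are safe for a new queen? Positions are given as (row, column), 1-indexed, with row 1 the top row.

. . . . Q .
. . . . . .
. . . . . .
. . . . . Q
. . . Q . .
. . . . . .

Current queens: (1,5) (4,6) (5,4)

columns 1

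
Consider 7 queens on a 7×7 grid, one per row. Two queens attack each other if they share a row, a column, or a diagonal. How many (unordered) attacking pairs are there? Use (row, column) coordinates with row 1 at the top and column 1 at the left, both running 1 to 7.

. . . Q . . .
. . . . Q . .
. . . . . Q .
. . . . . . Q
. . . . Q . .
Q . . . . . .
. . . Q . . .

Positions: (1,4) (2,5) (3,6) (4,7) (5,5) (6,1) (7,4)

10

Same column: (1,4)–(7,4) (column 4); (2,5)–(5,5) (column 5).
Same diagonal: (1,4)–(2,5) (|1−2| = |4−5| = 1); (1,4)–(3,6) (|1−3| = |4−6| = 2); (1,4)–(4,7) (|1−4| = |4−7| = 3); (2,5)–(3,6) (|2−3| = |5−6| = 1); (2,5)–(4,7) (|2−4| = |5−7| = 2); (2,5)–(6,1) (|2−6| = |5−1| = 4); (3,6)–(4,7) (|3−4| = |6−7| = 1); (4,7)–(7,4) (|4−7| = |7−4| = 3).
Total attacking pairs: 10.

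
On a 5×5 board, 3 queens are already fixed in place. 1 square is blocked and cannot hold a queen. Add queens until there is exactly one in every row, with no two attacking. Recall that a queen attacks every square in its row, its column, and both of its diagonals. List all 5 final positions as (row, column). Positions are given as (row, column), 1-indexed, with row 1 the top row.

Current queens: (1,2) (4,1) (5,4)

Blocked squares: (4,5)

(1,2) (2,5) (3,3) (4,1) (5,4)

Row 2: attacked by (1,2)→{1,2,3}; (4,1)→{1,3}; (5,4)→{1,4}. Safe: 5. Place at column 5.
Row 3: attacked by (1,2)→{2,4}; (2,5)→{4,5}; (4,1)→{1,2}; (5,4)→{2,4}. Safe: 3. Place at column 3.
Columns [2, 5, 3, 1, 4], r−c [-1, -3, 0, 3, 1], r+c [3, 7, 6, 5, 9] are all distinct, so no two queens attack.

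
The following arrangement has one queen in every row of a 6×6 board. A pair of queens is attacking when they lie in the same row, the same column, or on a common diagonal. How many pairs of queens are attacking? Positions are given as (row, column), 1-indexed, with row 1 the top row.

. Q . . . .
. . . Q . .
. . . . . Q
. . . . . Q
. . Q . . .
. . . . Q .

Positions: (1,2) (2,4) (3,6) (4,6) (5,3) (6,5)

2

Same column: (3,6)–(4,6) (column 6).
Same diagonal: (2,4)–(4,6) (|2−4| = |4−6| = 2).
Total attacking pairs: 2.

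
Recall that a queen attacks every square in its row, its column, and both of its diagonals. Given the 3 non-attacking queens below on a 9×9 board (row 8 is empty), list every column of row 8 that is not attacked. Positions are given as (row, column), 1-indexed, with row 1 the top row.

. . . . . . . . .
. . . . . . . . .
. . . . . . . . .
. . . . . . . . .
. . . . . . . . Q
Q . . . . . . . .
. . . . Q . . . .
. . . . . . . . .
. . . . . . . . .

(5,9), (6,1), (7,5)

(5,9) attacks row 8 at column 9 and diagonals 6.
(6,1) attacks row 8 at column 1 and diagonals 3.
(7,5) attacks row 8 at column 5 and diagonals 4, 6.
Attacked columns: {1, 3, 4, 5, 6, 9}. Safe: {2, 7, 8}.

columns 2, 7, 8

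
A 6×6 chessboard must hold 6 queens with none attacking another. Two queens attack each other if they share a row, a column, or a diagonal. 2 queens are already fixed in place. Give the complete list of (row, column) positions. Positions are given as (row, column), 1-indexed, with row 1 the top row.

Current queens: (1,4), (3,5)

(1,4) (2,1) (3,5) (4,2) (5,6) (6,3)

Row 2: attacked by (1,4)→{3,4,5}; (3,5)→{4,5,6}. Safe: 1, 2. Place at column 1.
Row 4: attacked by (1,4)→{1,4}; (2,1)→{1,3}; (3,5)→{4,5,6}. Safe: 2. Place at column 2.
Row 5: attacked by (1,4)→{4}; (2,1)→{1,4}; (3,5)→{3,5}; (4,2)→{1,2,3}. Safe: 6. Place at column 6.
Row 6: attacked by (1,4)→{4}; (2,1)→{1,5}; (3,5)→{2,5}; (4,2)→{2,4}; (5,6)→{5,6}. Safe: 3. Place at column 3.
Columns [4, 1, 5, 2, 6, 3], r−c [-3, 1, -2, 2, -1, 3], r+c [5, 3, 8, 6, 11, 9] are all distinct, so no two queens attack.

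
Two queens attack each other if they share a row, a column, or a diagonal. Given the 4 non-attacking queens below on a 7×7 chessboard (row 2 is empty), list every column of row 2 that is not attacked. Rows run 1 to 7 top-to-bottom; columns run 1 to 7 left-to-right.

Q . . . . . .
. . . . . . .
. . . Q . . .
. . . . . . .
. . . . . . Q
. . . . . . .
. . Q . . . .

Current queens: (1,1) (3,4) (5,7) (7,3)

(1,1) attacks row 2 at column 1 and diagonals 2.
(3,4) attacks row 2 at column 4 and diagonals 3, 5.
(5,7) attacks row 2 at column 7 and diagonals 4.
(7,3) attacks row 2 at column 3.
Attacked columns: {1, 2, 3, 4, 5, 7}. Safe: {6}.

columns 6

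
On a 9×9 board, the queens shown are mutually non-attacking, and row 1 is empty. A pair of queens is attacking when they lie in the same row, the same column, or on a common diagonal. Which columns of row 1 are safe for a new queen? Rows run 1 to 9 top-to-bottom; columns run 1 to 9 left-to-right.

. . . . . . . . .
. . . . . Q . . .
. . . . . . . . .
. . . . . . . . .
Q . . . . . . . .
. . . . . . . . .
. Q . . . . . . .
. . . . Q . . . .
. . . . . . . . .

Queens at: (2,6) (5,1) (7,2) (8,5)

columns 3, 4, 9

(2,6) attacks row 1 at column 6 and diagonals 5, 7.
(5,1) attacks row 1 at column 1 and diagonals 5.
(7,2) attacks row 1 at column 2 and diagonals 8.
(8,5) attacks row 1 at column 5.
Attacked columns: {1, 2, 5, 6, 7, 8}. Safe: {3, 4, 9}.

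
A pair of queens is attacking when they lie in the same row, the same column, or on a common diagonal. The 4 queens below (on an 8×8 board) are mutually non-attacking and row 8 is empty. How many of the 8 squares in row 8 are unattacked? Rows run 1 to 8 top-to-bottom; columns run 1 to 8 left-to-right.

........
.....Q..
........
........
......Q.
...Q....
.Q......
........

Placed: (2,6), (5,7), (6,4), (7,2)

2

(2,6) attacks row 8 at column 6.
(5,7) attacks row 8 at column 7 and diagonals 4.
(6,4) attacks row 8 at column 4 and diagonals 2, 6.
(7,2) attacks row 8 at column 2 and diagonals 1, 3.
Attacked columns: {1, 2, 3, 4, 6, 7}. Safe: {5, 8}.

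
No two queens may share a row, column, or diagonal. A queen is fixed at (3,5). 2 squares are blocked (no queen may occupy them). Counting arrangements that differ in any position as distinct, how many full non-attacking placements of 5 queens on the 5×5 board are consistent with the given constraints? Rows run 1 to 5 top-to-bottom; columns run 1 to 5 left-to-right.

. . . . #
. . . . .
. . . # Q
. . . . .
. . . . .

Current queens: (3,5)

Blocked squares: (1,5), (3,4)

2

Branch on row 1: col 1 → 1; col 2 → 0; col 4 → 1.
Sum: 1 + 0 + 1 = 2.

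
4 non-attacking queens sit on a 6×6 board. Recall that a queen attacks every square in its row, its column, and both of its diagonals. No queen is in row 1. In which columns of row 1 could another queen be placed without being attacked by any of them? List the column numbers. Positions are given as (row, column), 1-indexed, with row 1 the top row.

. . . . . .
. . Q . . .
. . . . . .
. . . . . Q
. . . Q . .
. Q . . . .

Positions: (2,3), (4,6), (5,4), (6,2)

(2,3) attacks row 1 at column 3 and diagonals 2, 4.
(4,6) attacks row 1 at column 6 and diagonals 3.
(5,4) attacks row 1 at column 4.
(6,2) attacks row 1 at column 2.
Attacked columns: {2, 3, 4, 6}. Safe: {1, 5}.

columns 1, 5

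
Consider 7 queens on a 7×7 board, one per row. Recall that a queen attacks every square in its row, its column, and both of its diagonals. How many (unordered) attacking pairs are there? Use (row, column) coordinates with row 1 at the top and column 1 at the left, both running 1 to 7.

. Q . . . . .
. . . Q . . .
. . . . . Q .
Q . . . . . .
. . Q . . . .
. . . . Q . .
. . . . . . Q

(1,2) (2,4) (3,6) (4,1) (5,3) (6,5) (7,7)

All columns are distinct and no two queens satisfy |Δrow| = |Δcol|, so no pair attacks.

0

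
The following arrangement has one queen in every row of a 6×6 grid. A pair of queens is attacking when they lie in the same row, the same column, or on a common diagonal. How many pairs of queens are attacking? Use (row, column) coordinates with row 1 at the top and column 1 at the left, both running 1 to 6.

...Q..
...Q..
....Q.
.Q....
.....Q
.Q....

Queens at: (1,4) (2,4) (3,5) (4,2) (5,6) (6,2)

Same column: (1,4)–(2,4) (column 4); (4,2)–(6,2) (column 2).
Same diagonal: (2,4)–(3,5) (|2−3| = |4−5| = 1); (2,4)–(4,2) (|2−4| = |4−2| = 2); (3,5)–(6,2) (|3−6| = |5−2| = 3).
Total attacking pairs: 5.

5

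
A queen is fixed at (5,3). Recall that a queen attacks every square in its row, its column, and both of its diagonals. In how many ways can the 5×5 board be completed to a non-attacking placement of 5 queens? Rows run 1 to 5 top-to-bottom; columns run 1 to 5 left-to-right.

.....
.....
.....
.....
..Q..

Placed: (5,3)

Branch on row 1: col 1 → 1; col 2 → 0; col 4 → 0; col 5 → 1.
Sum: 1 + 0 + 0 + 1 = 2.

2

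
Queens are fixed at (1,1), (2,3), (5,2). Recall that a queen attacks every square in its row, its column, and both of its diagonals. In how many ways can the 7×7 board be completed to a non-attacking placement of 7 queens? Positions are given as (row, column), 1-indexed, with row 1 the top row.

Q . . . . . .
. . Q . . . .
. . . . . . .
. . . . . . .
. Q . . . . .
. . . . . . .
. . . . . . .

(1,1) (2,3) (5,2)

1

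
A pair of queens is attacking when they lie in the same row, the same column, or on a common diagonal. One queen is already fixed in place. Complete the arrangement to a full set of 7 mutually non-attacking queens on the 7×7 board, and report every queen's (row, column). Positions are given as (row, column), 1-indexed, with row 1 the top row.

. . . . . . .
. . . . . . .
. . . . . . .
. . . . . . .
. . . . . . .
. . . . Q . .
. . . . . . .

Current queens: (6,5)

(1,6) (2,4) (3,7) (4,1) (5,3) (6,5) (7,2)

Row 1: attacked by (6,5)→{5}. Safe: 1, 2, 3, 4, 6, 7. Place at column 6.
Row 2: attacked by (1,6)→{5,6,7}; (6,5)→{1,5}. Safe: 2, 3, 4. Place at column 4.
Row 3: attacked by (1,6)→{4,6}; (2,4)→{3,4,5}; (6,5)→{2,5}. Safe: 1, 7. Place at column 7.
Row 4: attacked by (1,6)→{3,6}; (2,4)→{2,4,6}; (3,7)→{6,7}; (6,5)→{3,5,7}. Safe: 1. Place at column 1.
Row 5: attacked by (1,6)→{2,6}; (2,4)→{1,4,7}; (3,7)→{5,7}; (4,1)→{1,2}; (6,5)→{4,5,6}. Safe: 3. Place at column 3.
Row 7: attacked by (1,6)→{6}; (2,4)→{4}; (3,7)→{3,7}; (4,1)→{1,4}; (5,3)→{1,3,5}; (6,5)→{4,5,6}. Safe: 2. Place at column 2.
Columns [6, 4, 7, 1, 3, 5, 2], r−c [-5, -2, -4, 3, 2, 1, 5], r+c [7, 6, 10, 5, 8, 11, 9] are all distinct, so no two queens attack.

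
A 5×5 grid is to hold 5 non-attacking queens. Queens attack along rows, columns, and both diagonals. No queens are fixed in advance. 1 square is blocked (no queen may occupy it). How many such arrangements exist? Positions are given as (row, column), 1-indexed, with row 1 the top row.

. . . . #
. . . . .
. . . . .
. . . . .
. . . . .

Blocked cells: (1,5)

8

Branch on row 1: col 1 → 2; col 2 → 2; col 3 → 2; col 4 → 2.
Sum: 2 + 2 + 2 + 2 = 8.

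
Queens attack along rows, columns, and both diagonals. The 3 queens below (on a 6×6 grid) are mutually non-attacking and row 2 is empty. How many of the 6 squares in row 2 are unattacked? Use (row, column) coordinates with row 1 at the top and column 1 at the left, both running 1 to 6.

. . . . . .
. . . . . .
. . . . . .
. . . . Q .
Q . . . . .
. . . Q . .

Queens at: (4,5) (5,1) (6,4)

2

(4,5) attacks row 2 at column 5 and diagonals 3.
(5,1) attacks row 2 at column 1 and diagonals 4.
(6,4) attacks row 2 at column 4.
Attacked columns: {1, 3, 4, 5}. Safe: {2, 6}.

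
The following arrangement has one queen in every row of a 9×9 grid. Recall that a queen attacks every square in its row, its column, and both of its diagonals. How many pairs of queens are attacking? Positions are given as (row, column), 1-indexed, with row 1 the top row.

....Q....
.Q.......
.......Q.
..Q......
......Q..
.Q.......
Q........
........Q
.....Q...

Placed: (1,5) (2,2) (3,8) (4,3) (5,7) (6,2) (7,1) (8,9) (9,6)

Same column: (2,2)–(6,2) (column 2).
Same diagonal: (6,2)–(7,1) (|6−7| = |2−1| = 1).
Total attacking pairs: 2.

2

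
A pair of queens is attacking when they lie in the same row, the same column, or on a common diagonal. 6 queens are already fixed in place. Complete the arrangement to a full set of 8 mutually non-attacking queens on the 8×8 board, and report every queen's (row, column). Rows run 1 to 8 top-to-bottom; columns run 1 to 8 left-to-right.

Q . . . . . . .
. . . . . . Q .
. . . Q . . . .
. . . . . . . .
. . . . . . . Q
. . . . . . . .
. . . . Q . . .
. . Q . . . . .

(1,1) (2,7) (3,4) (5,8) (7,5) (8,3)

(1,1) (2,7) (3,4) (4,6) (5,8) (6,2) (7,5) (8,3)

Row 4: attacked by (1,1)→{1,4}; (2,7)→{5,7}; (3,4)→{3,4,5}; (5,8)→{7,8}; (7,5)→{2,5,8}; (8,3)→{3,7}. Safe: 6. Place at column 6.
Row 6: attacked by (1,1)→{1,6}; (2,7)→{3,7}; (3,4)→{1,4,7}; (4,6)→{4,6,8}; (5,8)→{7,8}; (7,5)→{4,5,6}; (8,3)→{1,3,5}. Safe: 2. Place at column 2.
Columns [1, 7, 4, 6, 8, 2, 5, 3], r−c [0, -5, -1, -2, -3, 4, 2, 5], r+c [2, 9, 7, 10, 13, 8, 12, 11] are all distinct, so no two queens attack.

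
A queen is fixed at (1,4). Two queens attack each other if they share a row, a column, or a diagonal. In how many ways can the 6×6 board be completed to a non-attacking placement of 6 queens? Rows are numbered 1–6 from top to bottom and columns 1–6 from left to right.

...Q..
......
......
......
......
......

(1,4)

Branch on row 2: col 1 → 1; col 2 → 0; col 6 → 0.
Sum: 1 + 0 + 0 = 1.

1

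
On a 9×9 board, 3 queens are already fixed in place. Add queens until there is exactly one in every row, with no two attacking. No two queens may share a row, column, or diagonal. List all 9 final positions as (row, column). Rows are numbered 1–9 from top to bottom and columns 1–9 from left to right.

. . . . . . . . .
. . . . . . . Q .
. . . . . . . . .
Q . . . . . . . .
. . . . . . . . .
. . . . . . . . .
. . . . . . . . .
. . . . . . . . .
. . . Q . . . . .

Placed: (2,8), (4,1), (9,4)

(1,3) (2,8) (3,6) (4,1) (5,9) (6,2) (7,5) (8,7) (9,4)

Row 1: attacked by (2,8)→{7,8,9}; (4,1)→{1,4}; (9,4)→{4}. Safe: 2, 3, 5, 6. Place at column 3.
Row 3: attacked by (1,3)→{1,3,5}; (2,8)→{7,8,9}; (4,1)→{1,2}; (9,4)→{4}. Safe: 6. Place at column 6.
Row 5: attacked by (1,3)→{3,7}; (2,8)→{5,8}; (3,6)→{4,6,8}; (4,1)→{1,2}; (9,4)→{4,8}. Safe: 9. Place at column 9.
Row 6: attacked by (1,3)→{3,8}; (2,8)→{4,8}; (3,6)→{3,6,9}; (4,1)→{1,3}; (5,9)→{8,9}; (9,4)→{1,4,7}. Safe: 2, 5. Place at column 2.
Row 7: attacked by (1,3)→{3,9}; (2,8)→{3,8}; (3,6)→{2,6}; (4,1)→{1,4}; (5,9)→{7,9}; (6,2)→{1,2,3}; (9,4)→{2,4,6}. Safe: 5. Place at column 5.
Row 8: attacked by (1,3)→{3}; (2,8)→{2,8}; (3,6)→{1,6}; (4,1)→{1,5}; (5,9)→{6,9}; (6,2)→{2,4}; (7,5)→{4,5,6}; (9,4)→{3,4,5}. Safe: 7. Place at column 7.
Columns [3, 8, 6, 1, 9, 2, 5, 7, 4], r−c [-2, -6, -3, 3, -4, 4, 2, 1, 5], r+c [4, 10, 9, 5, 14, 8, 12, 15, 13] are all distinct, so no two queens attack.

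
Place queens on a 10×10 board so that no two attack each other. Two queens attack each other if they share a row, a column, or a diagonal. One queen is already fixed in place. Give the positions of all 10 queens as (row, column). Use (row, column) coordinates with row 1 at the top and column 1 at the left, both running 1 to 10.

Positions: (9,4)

(1,10) (2,3) (3,9) (4,2) (5,5) (6,8) (7,1) (8,7) (9,4) (10,6)

Row 1: attacked by (9,4)→{4}. Safe: 1, 2, 3, 5, 6, 7, 8, 9, 10. Place at column 10.
Row 2: attacked by (1,10)→{9,10}; (9,4)→{4}. Safe: 1, 2, 3, 5, 6, 7, 8. Place at column 3.
Row 3: attacked by (1,10)→{8,10}; (2,3)→{2,3,4}; (9,4)→{4,10}. Safe: 1, 5, 6, 7, 9. Place at column 9.
Row 4: attacked by (1,10)→{7,10}; (2,3)→{1,3,5}; (3,9)→{8,9,10}; (9,4)→{4,9}. Safe: 2, 6. Place at column 2.
Row 5: attacked by (1,10)→{6,10}; (2,3)→{3,6}; (3,9)→{7,9}; (4,2)→{1,2,3}; (9,4)→{4,8}. Safe: 5. Place at column 5.
Row 6: attacked by (1,10)→{5,10}; (2,3)→{3,7}; (3,9)→{6,9}; (4,2)→{2,4}; (5,5)→{4,5,6}; (9,4)→{1,4,7}. Safe: 8. Place at column 8.
Row 7: attacked by (1,10)→{4,10}; (2,3)→{3,8}; (3,9)→{5,9}; (4,2)→{2,5}; (5,5)→{3,5,7}; (6,8)→{7,8,9}; (9,4)→{2,4,6}. Safe: 1. Place at column 1.
Row 8: attacked by (1,10)→{3,10}; (2,3)→{3,9}; (3,9)→{4,9}; (4,2)→{2,6}; (5,5)→{2,5,8}; (6,8)→{6,8,10}; (7,1)→{1,2}; (9,4)→{3,4,5}. Safe: 7. Place at column 7.
Row 10: attacked by (1,10)→{1,10}; (2,3)→{3}; (3,9)→{2,9}; (4,2)→{2,8}; (5,5)→{5,10}; (6,8)→{4,8}; (7,1)→{1,4}; (8,7)→{5,7,9}; (9,4)→{3,4,5}. Safe: 6. Place at column 6.
Columns [10, 3, 9, 2, 5, 8, 1, 7, 4, 6], r−c [-9, -1, -6, 2, 0, -2, 6, 1, 5, 4], r+c [11, 5, 12, 6, 10, 14, 8, 15, 13, 16] are all distinct, so no two queens attack.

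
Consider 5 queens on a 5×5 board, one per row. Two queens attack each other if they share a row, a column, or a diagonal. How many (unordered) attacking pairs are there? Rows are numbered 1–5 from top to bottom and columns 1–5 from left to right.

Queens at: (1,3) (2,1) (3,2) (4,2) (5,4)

4

Same column: (3,2)–(4,2) (column 2).
Same diagonal: (2,1)–(3,2) (|2−3| = |1−2| = 1); (2,1)–(5,4) (|2−5| = |1−4| = 3); (3,2)–(5,4) (|3−5| = |2−4| = 2).
Total attacking pairs: 4.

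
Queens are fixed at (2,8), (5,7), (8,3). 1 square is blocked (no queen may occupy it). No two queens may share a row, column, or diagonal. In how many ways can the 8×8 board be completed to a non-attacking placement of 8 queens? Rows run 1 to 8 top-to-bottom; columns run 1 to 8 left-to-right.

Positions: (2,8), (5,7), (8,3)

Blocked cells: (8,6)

Branch on row 1: col 1 → 0; col 2 → 0; col 4 → 1; col 5 → 1; col 6 → 0.
Sum: 0 + 0 + 1 + 1 + 0 = 2.

2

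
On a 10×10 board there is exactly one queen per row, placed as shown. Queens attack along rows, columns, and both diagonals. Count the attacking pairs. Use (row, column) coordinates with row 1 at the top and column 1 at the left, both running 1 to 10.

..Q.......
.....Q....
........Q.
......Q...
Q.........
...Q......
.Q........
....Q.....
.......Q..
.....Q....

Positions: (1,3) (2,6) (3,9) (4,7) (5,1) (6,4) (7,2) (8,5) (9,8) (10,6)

Same column: (2,6)–(10,6) (column 6).
Same diagonal: (5,1)–(10,6) (|5−10| = |1−6| = 5).
Total attacking pairs: 2.

2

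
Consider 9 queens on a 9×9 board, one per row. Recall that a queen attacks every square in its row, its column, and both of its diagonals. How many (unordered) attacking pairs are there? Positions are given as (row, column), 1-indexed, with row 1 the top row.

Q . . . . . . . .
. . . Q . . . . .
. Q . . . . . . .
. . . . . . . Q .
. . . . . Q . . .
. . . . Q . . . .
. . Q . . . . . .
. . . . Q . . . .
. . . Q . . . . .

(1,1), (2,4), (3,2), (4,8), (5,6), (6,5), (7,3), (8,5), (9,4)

Same column: (2,4)–(9,4) (column 4); (6,5)–(8,5) (column 5).
Same diagonal: (3,2)–(6,5) (|3−6| = |2−5| = 3); (5,6)–(6,5) (|5−6| = |6−5| = 1); (8,5)–(9,4) (|8−9| = |5−4| = 1).
Total attacking pairs: 5.

5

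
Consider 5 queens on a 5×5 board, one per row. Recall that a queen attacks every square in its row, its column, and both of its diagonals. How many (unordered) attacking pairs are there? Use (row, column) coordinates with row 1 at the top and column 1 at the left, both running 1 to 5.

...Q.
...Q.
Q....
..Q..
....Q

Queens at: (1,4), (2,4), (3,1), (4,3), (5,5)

Same column: (1,4)–(2,4) (column 4).
Total attacking pairs: 1.

1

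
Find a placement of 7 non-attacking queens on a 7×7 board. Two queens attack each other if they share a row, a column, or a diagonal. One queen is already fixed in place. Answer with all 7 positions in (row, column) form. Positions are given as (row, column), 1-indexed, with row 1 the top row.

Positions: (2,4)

(1,1) (2,4) (3,7) (4,3) (5,6) (6,2) (7,5)

Row 1: attacked by (2,4)→{3,4,5}. Safe: 1, 2, 6, 7. Place at column 1.
Row 3: attacked by (1,1)→{1,3}; (2,4)→{3,4,5}. Safe: 2, 6, 7. Place at column 7.
Row 4: attacked by (1,1)→{1,4}; (2,4)→{2,4,6}; (3,7)→{6,7}. Safe: 3, 5. Place at column 3.
Row 5: attacked by (1,1)→{1,5}; (2,4)→{1,4,7}; (3,7)→{5,7}; (4,3)→{2,3,4}. Safe: 6. Place at column 6.
Row 6: attacked by (1,1)→{1,6}; (2,4)→{4}; (3,7)→{4,7}; (4,3)→{1,3,5}; (5,6)→{5,6,7}. Safe: 2. Place at column 2.
Row 7: attacked by (1,1)→{1,7}; (2,4)→{4}; (3,7)→{3,7}; (4,3)→{3,6}; (5,6)→{4,6}; (6,2)→{1,2,3}. Safe: 5. Place at column 5.
Columns [1, 4, 7, 3, 6, 2, 5], r−c [0, -2, -4, 1, -1, 4, 2], r+c [2, 6, 10, 7, 11, 8, 12] are all distinct, so no two queens attack.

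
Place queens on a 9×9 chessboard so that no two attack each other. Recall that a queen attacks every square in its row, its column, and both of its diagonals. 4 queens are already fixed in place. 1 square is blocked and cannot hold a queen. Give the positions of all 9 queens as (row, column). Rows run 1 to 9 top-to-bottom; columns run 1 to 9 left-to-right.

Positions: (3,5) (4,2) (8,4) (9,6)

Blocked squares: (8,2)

(1,9) (2,3) (3,5) (4,2) (5,8) (6,1) (7,7) (8,4) (9,6)

Row 1: attacked by (3,5)→{3,5,7}; (4,2)→{2,5}; (8,4)→{4}; (9,6)→{6}. Safe: 1, 8, 9. Place at column 9.
Row 2: attacked by (1,9)→{8,9}; (3,5)→{4,5,6}; (4,2)→{2,4}; (8,4)→{4}; (9,6)→{6}. Safe: 1, 3, 7. Place at column 3.
Row 5: attacked by (1,9)→{5,9}; (2,3)→{3,6}; (3,5)→{3,5,7}; (4,2)→{1,2,3}; (8,4)→{1,4,7}; (9,6)→{2,6}. Safe: 8. Place at column 8.
Row 6: attacked by (1,9)→{4,9}; (2,3)→{3,7}; (3,5)→{2,5,8}; (4,2)→{2,4}; (5,8)→{7,8,9}; (8,4)→{2,4,6}; (9,6)→{3,6,9}. Safe: 1. Place at column 1.
Row 7: attacked by (1,9)→{3,9}; (2,3)→{3,8}; (3,5)→{1,5,9}; (4,2)→{2,5}; (5,8)→{6,8}; (6,1)→{1,2}; (8,4)→{3,4,5}; (9,6)→{4,6,8}. Safe: 7. Place at column 7.
Columns [9, 3, 5, 2, 8, 1, 7, 4, 6], r−c [-8, -1, -2, 2, -3, 5, 0, 4, 3], r+c [10, 5, 8, 6, 13, 7, 14, 12, 15] are all distinct, so no two queens attack.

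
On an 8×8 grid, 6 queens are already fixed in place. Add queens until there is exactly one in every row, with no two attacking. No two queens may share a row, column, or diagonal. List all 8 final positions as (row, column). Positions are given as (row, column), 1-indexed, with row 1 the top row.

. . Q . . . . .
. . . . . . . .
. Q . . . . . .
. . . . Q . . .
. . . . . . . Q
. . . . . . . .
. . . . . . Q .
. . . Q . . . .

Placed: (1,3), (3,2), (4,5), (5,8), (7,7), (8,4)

Row 2: attacked by (1,3)→{2,3,4}; (3,2)→{1,2,3}; (4,5)→{3,5,7}; (5,8)→{5,8}; (7,7)→{2,7}; (8,4)→{4}. Safe: 6. Place at column 6.
Row 6: attacked by (1,3)→{3,8}; (2,6)→{2,6}; (3,2)→{2,5}; (4,5)→{3,5,7}; (5,8)→{7,8}; (7,7)→{6,7,8}; (8,4)→{2,4,6}. Safe: 1. Place at column 1.
Columns [3, 6, 2, 5, 8, 1, 7, 4], r−c [-2, -4, 1, -1, -3, 5, 0, 4], r+c [4, 8, 5, 9, 13, 7, 14, 12] are all distinct, so no two queens attack.

(1,3) (2,6) (3,2) (4,5) (5,8) (6,1) (7,7) (8,4)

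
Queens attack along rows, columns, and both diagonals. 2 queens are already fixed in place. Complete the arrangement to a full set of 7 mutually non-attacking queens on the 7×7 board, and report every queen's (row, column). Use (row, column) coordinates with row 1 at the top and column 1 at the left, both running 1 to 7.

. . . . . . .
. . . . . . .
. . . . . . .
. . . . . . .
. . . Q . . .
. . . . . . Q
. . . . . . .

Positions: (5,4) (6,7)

Row 1: attacked by (5,4)→{4}; (6,7)→{2,7}. Safe: 1, 3, 5, 6. Place at column 6.
Row 2: attacked by (1,6)→{5,6,7}; (5,4)→{1,4,7}; (6,7)→{3,7}. Safe: 2. Place at column 2.
Row 3: attacked by (1,6)→{4,6}; (2,2)→{1,2,3}; (5,4)→{2,4,6}; (6,7)→{4,7}. Safe: 5. Place at column 5.
Row 4: attacked by (1,6)→{3,6}; (2,2)→{2,4}; (3,5)→{4,5,6}; (5,4)→{3,4,5}; (6,7)→{5,7}. Safe: 1. Place at column 1.
Row 7: attacked by (1,6)→{6}; (2,2)→{2,7}; (3,5)→{1,5}; (4,1)→{1,4}; (5,4)→{2,4,6}; (6,7)→{6,7}. Safe: 3. Place at column 3.
Columns [6, 2, 5, 1, 4, 7, 3], r−c [-5, 0, -2, 3, 1, -1, 4], r+c [7, 4, 8, 5, 9, 13, 10] are all distinct, so no two queens attack.

(1,6) (2,2) (3,5) (4,1) (5,4) (6,7) (7,3)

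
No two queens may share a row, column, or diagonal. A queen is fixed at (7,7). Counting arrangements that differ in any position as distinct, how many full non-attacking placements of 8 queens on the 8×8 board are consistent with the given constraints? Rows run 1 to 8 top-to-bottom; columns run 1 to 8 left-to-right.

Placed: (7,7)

16

Branch on row 1: col 2 → 3; col 3 → 5; col 4 → 2; col 5 → 1; col 6 → 3; col 8 → 2.
Sum: 3 + 5 + 2 + 1 + 3 + 2 = 16.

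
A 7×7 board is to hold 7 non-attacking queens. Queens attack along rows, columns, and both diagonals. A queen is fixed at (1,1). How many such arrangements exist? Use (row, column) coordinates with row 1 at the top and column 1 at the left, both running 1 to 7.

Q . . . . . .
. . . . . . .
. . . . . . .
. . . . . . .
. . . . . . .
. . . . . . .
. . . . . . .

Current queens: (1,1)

Branch on row 2: col 3 → 1; col 4 → 1; col 5 → 1; col 6 → 1; col 7 → 0.
Sum: 1 + 1 + 1 + 1 + 0 = 4.

4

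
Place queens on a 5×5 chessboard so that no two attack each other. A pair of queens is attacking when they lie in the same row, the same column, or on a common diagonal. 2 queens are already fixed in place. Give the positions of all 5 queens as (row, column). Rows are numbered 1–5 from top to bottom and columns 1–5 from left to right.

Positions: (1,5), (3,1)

Row 2: attacked by (1,5)→{4,5}; (3,1)→{1,2}. Safe: 3. Place at column 3.
Row 4: attacked by (1,5)→{2,5}; (2,3)→{1,3,5}; (3,1)→{1,2}. Safe: 4. Place at column 4.
Row 5: attacked by (1,5)→{1,5}; (2,3)→{3}; (3,1)→{1,3}; (4,4)→{3,4,5}. Safe: 2. Place at column 2.
Columns [5, 3, 1, 4, 2], r−c [-4, -1, 2, 0, 3], r+c [6, 5, 4, 8, 7] are all distinct, so no two queens attack.

(1,5) (2,3) (3,1) (4,4) (5,2)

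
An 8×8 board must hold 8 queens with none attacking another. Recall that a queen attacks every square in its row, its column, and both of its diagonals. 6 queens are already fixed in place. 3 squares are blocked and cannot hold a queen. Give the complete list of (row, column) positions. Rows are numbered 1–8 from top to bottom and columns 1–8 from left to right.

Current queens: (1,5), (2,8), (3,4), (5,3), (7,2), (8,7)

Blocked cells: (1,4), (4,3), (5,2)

(1,5) (2,8) (3,4) (4,1) (5,3) (6,6) (7,2) (8,7)

Row 4: attacked by (1,5)→{2,5,8}; (2,8)→{6,8}; (3,4)→{3,4,5}; (5,3)→{2,3,4}; (7,2)→{2,5}; (8,7)→{3,7}. Blocked: 3. Safe: 1. Place at column 1.
Row 6: attacked by (1,5)→{5}; (2,8)→{4,8}; (3,4)→{1,4,7}; (4,1)→{1,3}; (5,3)→{2,3,4}; (7,2)→{1,2,3}; (8,7)→{5,7}. Safe: 6. Place at column 6.
Columns [5, 8, 4, 1, 3, 6, 2, 7], r−c [-4, -6, -1, 3, 2, 0, 5, 1], r+c [6, 10, 7, 5, 8, 12, 9, 15] are all distinct, so no two queens attack.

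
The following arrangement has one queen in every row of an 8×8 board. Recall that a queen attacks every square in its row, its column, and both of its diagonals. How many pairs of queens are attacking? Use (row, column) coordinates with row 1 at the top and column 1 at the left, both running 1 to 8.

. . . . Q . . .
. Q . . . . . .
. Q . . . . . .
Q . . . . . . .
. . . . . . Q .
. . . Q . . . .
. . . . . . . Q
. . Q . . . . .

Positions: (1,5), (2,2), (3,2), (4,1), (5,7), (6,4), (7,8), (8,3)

2

Same column: (2,2)–(3,2) (column 2).
Same diagonal: (3,2)–(4,1) (|3−4| = |2−1| = 1).
Total attacking pairs: 2.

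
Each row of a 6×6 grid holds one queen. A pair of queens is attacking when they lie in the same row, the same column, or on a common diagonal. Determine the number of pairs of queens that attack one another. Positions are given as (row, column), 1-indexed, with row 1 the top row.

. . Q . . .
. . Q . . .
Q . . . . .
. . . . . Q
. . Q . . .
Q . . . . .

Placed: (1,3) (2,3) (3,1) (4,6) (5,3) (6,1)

Same column: (1,3)–(2,3) (column 3); (1,3)–(5,3) (column 3); (2,3)–(5,3) (column 3); (3,1)–(6,1) (column 1).
Same diagonal: (1,3)–(3,1) (|1−3| = |3−1| = 2); (1,3)–(4,6) (|1−4| = |3−6| = 3); (3,1)–(5,3) (|3−5| = |1−3| = 2).
Total attacking pairs: 7.

7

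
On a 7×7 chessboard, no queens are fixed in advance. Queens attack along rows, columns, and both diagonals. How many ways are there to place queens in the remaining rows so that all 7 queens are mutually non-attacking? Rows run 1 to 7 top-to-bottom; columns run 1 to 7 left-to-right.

Branch on row 1: col 1 → 4; col 2 → 7; col 3 → 6; col 4 → 6; col 5 → 6; col 6 → 7; col 7 → 4.
Sum: 4 + 7 + 6 + 6 + 6 + 7 + 4 = 40.
(This is the classic 7-queens count.)

40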